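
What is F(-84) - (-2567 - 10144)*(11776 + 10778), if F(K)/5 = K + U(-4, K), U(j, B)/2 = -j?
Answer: 286683514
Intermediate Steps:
U(j, B) = -2*j (U(j, B) = 2*(-j) = -2*j)
F(K) = 40 + 5*K (F(K) = 5*(K - 2*(-4)) = 5*(K + 8) = 5*(8 + K) = 40 + 5*K)
F(-84) - (-2567 - 10144)*(11776 + 10778) = (40 + 5*(-84)) - (-2567 - 10144)*(11776 + 10778) = (40 - 420) - (-12711)*22554 = -380 - 1*(-286683894) = -380 + 286683894 = 286683514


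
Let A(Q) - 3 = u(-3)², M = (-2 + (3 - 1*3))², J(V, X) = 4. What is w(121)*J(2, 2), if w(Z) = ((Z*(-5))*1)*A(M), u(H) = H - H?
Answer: -7260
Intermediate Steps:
u(H) = 0
M = 4 (M = (-2 + (3 - 3))² = (-2 + 0)² = (-2)² = 4)
A(Q) = 3 (A(Q) = 3 + 0² = 3 + 0 = 3)
w(Z) = -15*Z (w(Z) = ((Z*(-5))*1)*3 = (-5*Z*1)*3 = -5*Z*3 = -15*Z)
w(121)*J(2, 2) = -15*121*4 = -1815*4 = -7260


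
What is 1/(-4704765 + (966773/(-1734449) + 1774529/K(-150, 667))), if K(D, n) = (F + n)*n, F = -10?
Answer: -20542392063/96647055459908513 ≈ -2.1255e-7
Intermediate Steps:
K(D, n) = n*(-10 + n) (K(D, n) = (-10 + n)*n = n*(-10 + n))
1/(-4704765 + (966773/(-1734449) + 1774529/K(-150, 667))) = 1/(-4704765 + (966773/(-1734449) + 1774529/((667*(-10 + 667))))) = 1/(-4704765 + (966773*(-1/1734449) + 1774529/((667*657)))) = 1/(-4704765 + (-26129/46877 + 1774529/438219)) = 1/(-4704765 + 71734371682/20542392063) = 1/(-96647055459908513/20542392063) = -20542392063/96647055459908513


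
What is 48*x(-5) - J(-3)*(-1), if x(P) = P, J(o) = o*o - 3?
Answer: -234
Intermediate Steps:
J(o) = -3 + o² (J(o) = o² - 3 = -3 + o²)
48*x(-5) - J(-3)*(-1) = 48*(-5) - (-3 + (-3)²)*(-1) = -240 - (-3 + 9)*(-1) = -240 - 1*6*(-1) = -240 - 6*(-1) = -240 + 6 = -234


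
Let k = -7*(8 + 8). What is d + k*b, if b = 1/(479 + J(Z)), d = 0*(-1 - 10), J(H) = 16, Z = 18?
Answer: -112/495 ≈ -0.22626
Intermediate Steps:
d = 0 (d = 0*(-11) = 0)
k = -112 (k = -7*16 = -112)
b = 1/495 (b = 1/(479 + 16) = 1/495 ≈ 0.0020202)
d + k*b = 0 - 112*1/495 = 0 - 112/495 = -112/495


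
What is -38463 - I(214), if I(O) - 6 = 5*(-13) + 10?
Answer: -38414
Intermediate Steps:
I(O) = -49 (I(O) = 6 + (5*(-13) + 10) = 6 + (-65 + 10) = 6 - 55 = -49)
-38463 - I(214) = -38463 - 1*(-49) = -38463 + 49 = -38414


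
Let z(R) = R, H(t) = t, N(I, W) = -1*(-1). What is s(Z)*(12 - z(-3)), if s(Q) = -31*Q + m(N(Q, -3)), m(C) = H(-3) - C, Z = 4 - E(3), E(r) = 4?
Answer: -60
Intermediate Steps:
N(I, W) = 1
Z = 0 (Z = 4 - 1*4 = 4 - 4 = 0)
m(C) = -3 - C
s(Q) = -4 - 31*Q (s(Q) = -31*Q + (-3 - 1*1) = -31*Q + (-3 - 1) = -31*Q - 4 = -4 - 31*Q)
s(Z)*(12 - z(-3)) = (-4 - 31*0)*(12 - 1*(-3)) = (-4 + 0)*(12 + 3) = -4*15 = -60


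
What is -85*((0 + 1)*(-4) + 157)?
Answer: -13005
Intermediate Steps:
-85*((0 + 1)*(-4) + 157) = -85*(1*(-4) + 157) = -85*(-4 + 157) = -85*153 = -13005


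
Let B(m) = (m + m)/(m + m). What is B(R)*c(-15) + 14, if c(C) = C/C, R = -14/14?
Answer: 15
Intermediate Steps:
R = -1 (R = -14*1/14 = -1)
c(C) = 1
B(m) = 1 (B(m) = (2*m)/((2*m)) = (2*m)*(1/(2*m)) = 1)
B(R)*c(-15) + 14 = 1*1 + 14 = 1 + 14 = 15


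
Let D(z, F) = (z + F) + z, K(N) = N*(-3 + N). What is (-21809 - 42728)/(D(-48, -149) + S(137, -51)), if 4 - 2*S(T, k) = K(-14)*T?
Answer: 64537/16546 ≈ 3.9005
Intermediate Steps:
D(z, F) = F + 2*z (D(z, F) = (F + z) + z = F + 2*z)
S(T, k) = 2 - 119*T (S(T, k) = 2 - (-14*(-3 - 14))*T/2 = 2 - (-14*(-17))*T/2 = 2 - 119*T)
(-21809 - 42728)/(D(-48, -149) + S(137, -51)) = (-21809 - 42728)/((-149 + 2*(-48)) + (2 - 119*137)) = -64537/((-149 - 96) + (2 - 16303)) = -64537/(-245 - 16301) = -64537/(-16546) = -64537*(-1/16546) = 64537/16546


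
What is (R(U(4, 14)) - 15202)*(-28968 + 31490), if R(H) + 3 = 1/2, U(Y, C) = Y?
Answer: -38345749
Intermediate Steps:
R(H) = -5/2 (R(H) = -3 + 1/2 = -3 + ½ = -5/2)
(R(U(4, 14)) - 15202)*(-28968 + 31490) = (-5/2 - 15202)*(-28968 + 31490) = -30409/2*2522 = -38345749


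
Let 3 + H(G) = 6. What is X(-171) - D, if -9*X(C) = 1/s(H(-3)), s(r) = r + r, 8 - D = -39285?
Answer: -2121823/54 ≈ -39293.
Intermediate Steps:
D = 39293 (D = 8 - 1*(-39285) = 8 + 39285 = 39293)
H(G) = 3 (H(G) = -3 + 6 = 3)
s(r) = 2*r
X(C) = -1/54 (X(C) = -1/(9*(2*3)) = -⅑/6 = -⅑*⅙ = -1/54)
X(-171) - D = -1/54 - 1*39293 = -1/54 - 39293 = -2121823/54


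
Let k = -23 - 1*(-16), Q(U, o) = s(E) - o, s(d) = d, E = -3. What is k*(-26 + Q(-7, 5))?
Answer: 238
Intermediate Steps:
Q(U, o) = -3 - o
k = -7 (k = -23 + 16 = -7)
k*(-26 + Q(-7, 5)) = -7*(-26 + (-3 - 1*5)) = -7*(-26 + (-3 - 5)) = -7*(-26 - 8) = -7*(-34) = 238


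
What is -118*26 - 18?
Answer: -3086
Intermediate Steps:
-118*26 - 18 = -3068 - 18 = -3086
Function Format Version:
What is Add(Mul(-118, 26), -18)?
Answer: -3086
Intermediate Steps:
Add(Mul(-118, 26), -18) = Add(-3068, -18) = -3086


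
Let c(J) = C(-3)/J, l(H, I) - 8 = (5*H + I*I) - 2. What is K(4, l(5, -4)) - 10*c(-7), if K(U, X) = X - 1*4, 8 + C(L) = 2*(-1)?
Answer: 201/7 ≈ 28.714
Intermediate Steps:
l(H, I) = 6 + I**2 + 5*H (l(H, I) = 8 + ((5*H + I*I) - 2) = 8 + ((5*H + I**2) - 2) = 8 + ((I**2 + 5*H) - 2) = 8 + (-2 + I**2 + 5*H) = 6 + I**2 + 5*H)
C(L) = -10 (C(L) = -8 + 2*(-1) = -8 - 2 = -10)
c(J) = -10/J
K(U, X) = -4 + X (K(U, X) = X - 4 = -4 + X)
K(4, l(5, -4)) - 10*c(-7) = (-4 + (6 + (-4)**2 + 5*5)) - (-100)/(-7) = (-4 + (6 + 16 + 25)) - (-100)*(-1)/7 = (-4 + 47) - 10*10/7 = 43 - 100/7 = 201/7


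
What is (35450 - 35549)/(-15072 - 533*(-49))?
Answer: -99/11045 ≈ -0.0089633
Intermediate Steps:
(35450 - 35549)/(-15072 - 533*(-49)) = -99/(-15072 + 26117) = -99/11045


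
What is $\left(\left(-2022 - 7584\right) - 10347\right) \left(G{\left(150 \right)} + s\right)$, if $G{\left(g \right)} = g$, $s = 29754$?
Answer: $-596674512$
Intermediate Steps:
$\left(\left(-2022 - 7584\right) - 10347\right) \left(G{\left(150 \right)} + s\right) = \left(\left(-2022 - 7584\right) - 10347\right) \left(150 + 29754\right) = \left(-9606 - 10347\right) 29904 = \left(-19953\right) 29904 = -596674512$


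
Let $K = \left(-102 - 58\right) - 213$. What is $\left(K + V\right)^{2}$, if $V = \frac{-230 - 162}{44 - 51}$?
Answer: $100489$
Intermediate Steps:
$K = -373$ ($K = -160 - 213 = -373$)
$V = 56$ ($V = - \frac{392}{-7} = \left(-392\right) \left(- \frac{1}{7}\right) = 56$)
$\left(K + V\right)^{2} = \left(-373 + 56\right)^{2} = \left(-317\right)^{2} = 100489$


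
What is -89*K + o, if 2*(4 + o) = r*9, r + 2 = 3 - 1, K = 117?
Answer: -10417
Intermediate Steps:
r = 0 (r = -2 + (3 - 1) = -2 + 2 = 0)
o = -4 (o = -4 + (0*9)/2 = -4 + (1/2)*0 = -4 + 0 = -4)
-89*K + o = -89*117 - 4 = -10413 - 4 = -10417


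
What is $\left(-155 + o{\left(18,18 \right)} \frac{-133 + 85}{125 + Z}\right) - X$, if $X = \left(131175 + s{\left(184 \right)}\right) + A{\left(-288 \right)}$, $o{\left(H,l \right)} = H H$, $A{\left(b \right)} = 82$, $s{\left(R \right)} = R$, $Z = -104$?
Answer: $- \frac{926356}{7} \approx -1.3234 \cdot 10^{5}$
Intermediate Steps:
$o{\left(H,l \right)} = H^{2}$
$X = 131441$ ($X = \left(131175 + 184\right) + 82 = 131359 + 82 = 131441$)
$\left(-155 + o{\left(18,18 \right)} \frac{-133 + 85}{125 + Z}\right) - X = \left(-155 + 18^{2} \frac{-133 + 85}{125 - 104}\right) - 131441 = \left(-155 + 324 \left(- \frac{48}{21}\right)\right) - 131441 = \left(-155 + 324 \left(\left(-48\right) \frac{1}{21}\right)\right) - 131441 = \left(-155 + 324 \left(- \frac{16}{7}\right)\right) - 131441 = \left(-155 - \frac{5184}{7}\right) - 131441 = - \frac{6269}{7} - 131441 = - \frac{926356}{7}$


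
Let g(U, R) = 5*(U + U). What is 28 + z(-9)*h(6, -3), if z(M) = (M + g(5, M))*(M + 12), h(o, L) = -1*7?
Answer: -833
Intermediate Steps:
h(o, L) = -7
g(U, R) = 10*U (g(U, R) = 5*(2*U) = 10*U)
z(M) = (12 + M)*(50 + M) (z(M) = (M + 10*5)*(M + 12) = (M + 50)*(12 + M) = (50 + M)*(12 + M) = (12 + M)*(50 + M))
28 + z(-9)*h(6, -3) = 28 + (600 + (-9)**2 + 62*(-9))*(-7) = 28 + (600 + 81 - 558)*(-7) = 28 + 123*(-7) = 28 - 861 = -833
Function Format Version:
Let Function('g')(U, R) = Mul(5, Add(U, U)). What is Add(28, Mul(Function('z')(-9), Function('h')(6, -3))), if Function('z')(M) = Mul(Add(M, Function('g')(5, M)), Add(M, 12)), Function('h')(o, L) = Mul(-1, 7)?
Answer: -833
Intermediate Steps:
Function('h')(o, L) = -7
Function('g')(U, R) = Mul(10, U) (Function('g')(U, R) = Mul(5, Mul(2, U)) = Mul(10, U))
Function('z')(M) = Mul(Add(12, M), Add(50, M)) (Function('z')(M) = Mul(Add(M, Mul(10, 5)), Add(M, 12)) = Mul(Add(M, 50), Add(12, M)) = Mul(Add(50, M), Add(12, M)) = Mul(Add(12, M), Add(50, M)))
Add(28, Mul(Function('z')(-9), Function('h')(6, -3))) = Add(28, Mul(Add(600, Pow(-9, 2), Mul(62, -9)), -7)) = Add(28, Mul(Add(600, 81, -558), -7)) = Add(28, Mul(123, -7)) = Add(28, -861) = -833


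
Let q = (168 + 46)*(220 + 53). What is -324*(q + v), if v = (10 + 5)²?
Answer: -19001628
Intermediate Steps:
v = 225 (v = 15² = 225)
q = 58422 (q = 214*273 = 58422)
-324*(q + v) = -324*(58422 + 225) = -324*58647 = -19001628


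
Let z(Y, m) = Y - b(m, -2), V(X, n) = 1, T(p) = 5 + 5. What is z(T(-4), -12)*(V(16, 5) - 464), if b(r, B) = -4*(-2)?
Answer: -926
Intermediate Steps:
T(p) = 10
b(r, B) = 8
z(Y, m) = -8 + Y (z(Y, m) = Y - 1*8 = Y - 8 = -8 + Y)
z(T(-4), -12)*(V(16, 5) - 464) = (-8 + 10)*(1 - 464) = 2*(-463) = -926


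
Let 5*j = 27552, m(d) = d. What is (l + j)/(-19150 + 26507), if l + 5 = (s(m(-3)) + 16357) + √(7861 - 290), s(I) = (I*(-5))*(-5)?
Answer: 108937/36785 + √7571/7357 ≈ 2.9733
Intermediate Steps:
s(I) = 25*I (s(I) = -5*I*(-5) = 25*I)
l = 16277 + √7571 (l = -5 + ((25*(-3) + 16357) + √(7861 - 290)) = -5 + ((-75 + 16357) + √7571) = -5 + (16282 + √7571) = 16277 + √7571 ≈ 16364.)
j = 27552/5 (j = (⅕)*27552 = 27552/5 ≈ 5510.4)
(l + j)/(-19150 + 26507) = ((16277 + √7571) + 27552/5)/(-19150 + 26507) = (108937/5 + √7571)/7357 = (108937/5 + √7571)*(1/7357) = 108937/36785 + √7571/7357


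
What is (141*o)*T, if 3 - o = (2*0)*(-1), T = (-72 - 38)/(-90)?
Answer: 517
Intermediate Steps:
T = 11/9 (T = -110*(-1/90) = 11/9 ≈ 1.2222)
o = 3 (o = 3 - 2*0*(-1) = 3 - 0*(-1) = 3 - 1*0 = 3 + 0 = 3)
(141*o)*T = (141*3)*(11/9) = 423*(11/9) = 517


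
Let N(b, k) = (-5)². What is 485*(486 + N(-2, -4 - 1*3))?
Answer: 247835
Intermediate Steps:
N(b, k) = 25
485*(486 + N(-2, -4 - 1*3)) = 485*(486 + 25) = 485*511 = 247835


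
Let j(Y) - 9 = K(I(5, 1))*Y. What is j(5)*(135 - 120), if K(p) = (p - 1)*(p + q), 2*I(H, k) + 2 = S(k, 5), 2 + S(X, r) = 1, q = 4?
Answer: -1335/4 ≈ -333.75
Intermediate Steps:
S(X, r) = -1 (S(X, r) = -2 + 1 = -1)
I(H, k) = -3/2 (I(H, k) = -1 + (1/2)*(-1) = -1 - 1/2 = -3/2)
K(p) = (-1 + p)*(4 + p) (K(p) = (p - 1)*(p + 4) = (-1 + p)*(4 + p))
j(Y) = 9 - 25*Y/4 (j(Y) = 9 + (-4 + (-3/2)**2 + 3*(-3/2))*Y = 9 + (-4 + 9/4 - 9/2)*Y = 9 - 25*Y/4)
j(5)*(135 - 120) = (9 - 25/4*5)*(135 - 120) = (9 - 125/4)*15 = -89/4*15 = -1335/4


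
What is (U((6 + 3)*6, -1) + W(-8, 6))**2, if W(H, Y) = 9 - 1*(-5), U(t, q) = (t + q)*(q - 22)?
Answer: 1452025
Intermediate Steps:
U(t, q) = (-22 + q)*(q + t) (U(t, q) = (q + t)*(-22 + q) = (-22 + q)*(q + t))
W(H, Y) = 14 (W(H, Y) = 9 + 5 = 14)
(U((6 + 3)*6, -1) + W(-8, 6))**2 = (((-1)**2 - 22*(-1) - 22*(6 + 3)*6 - (6 + 3)*6) + 14)**2 = ((1 + 22 - 198*6 - 9*6) + 14)**2 = ((1 + 22 - 22*54 - 1*54) + 14)**2 = ((1 + 22 - 1188 - 54) + 14)**2 = (-1219 + 14)**2 = (-1205)**2 = 1452025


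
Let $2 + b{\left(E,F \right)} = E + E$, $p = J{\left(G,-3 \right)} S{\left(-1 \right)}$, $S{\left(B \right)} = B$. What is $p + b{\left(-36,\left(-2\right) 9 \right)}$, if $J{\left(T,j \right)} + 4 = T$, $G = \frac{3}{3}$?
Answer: $-71$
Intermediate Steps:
$G = 1$ ($G = 3 \cdot \frac{1}{3} = 1$)
$J{\left(T,j \right)} = -4 + T$
$p = 3$ ($p = \left(-4 + 1\right) \left(-1\right) = \left(-3\right) \left(-1\right) = 3$)
$b{\left(E,F \right)} = -2 + 2 E$ ($b{\left(E,F \right)} = -2 + \left(E + E\right) = -2 + 2 E$)
$p + b{\left(-36,\left(-2\right) 9 \right)} = 3 + \left(-2 + 2 \left(-36\right)\right) = 3 - 74 = -71$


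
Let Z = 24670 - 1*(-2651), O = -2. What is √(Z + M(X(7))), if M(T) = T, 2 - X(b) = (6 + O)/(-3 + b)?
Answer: √27322 ≈ 165.29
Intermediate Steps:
X(b) = 2 - 4/(-3 + b) (X(b) = 2 - (6 - 2)/(-3 + b) = 2 - 4/(-3 + b))
Z = 27321 (Z = 24670 + 2651 = 27321)
√(Z + M(X(7))) = √(27321 + 2*(-5 + 7)/(-3 + 7)) = √(27321 + 2*2/4) = √(27321 + 2*(¼)*2) = √(27321 + 1) = √27322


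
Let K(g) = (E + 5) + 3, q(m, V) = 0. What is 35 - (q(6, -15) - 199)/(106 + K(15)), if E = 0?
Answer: 4189/114 ≈ 36.746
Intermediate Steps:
K(g) = 8 (K(g) = (0 + 5) + 3 = 5 + 3 = 8)
35 - (q(6, -15) - 199)/(106 + K(15)) = 35 - (0 - 199)/(106 + 8) = 35 - (-199)/114 = 35 - 1*(-199/114) = 35 + 199/114 = 4189/114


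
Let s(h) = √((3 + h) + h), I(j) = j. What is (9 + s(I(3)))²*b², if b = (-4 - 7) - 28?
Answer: 219024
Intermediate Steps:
s(h) = √(3 + 2*h)
b = -39 (b = -11 - 28 = -39)
(9 + s(I(3)))²*b² = (9 + √(3 + 2*3))²*(-39)² = (9 + √(3 + 6))²*1521 = (9 + √9)²*1521 = (9 + 3)²*1521 = 12²*1521 = 144*1521 = 219024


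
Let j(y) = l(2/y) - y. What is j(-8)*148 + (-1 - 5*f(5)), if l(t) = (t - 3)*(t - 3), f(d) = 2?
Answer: 10945/4 ≈ 2736.3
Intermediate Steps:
l(t) = (-3 + t)**2 (l(t) = (-3 + t)*(-3 + t) = (-3 + t)**2)
j(y) = (-3 + 2/y)**2 - y
j(-8)*148 + (-1 - 5*f(5)) = (-1*(-8) + (-2 + 3*(-8))**2/(-8)**2)*148 + (-1 - 5*2) = (8 + (-2 - 24)**2/64)*148 + (-1 - 10) = (8 + (1/64)*(-26)**2)*148 - 11 = (8 + (1/64)*676)*148 - 11 = (8 + 169/16)*148 - 11 = (297/16)*148 - 11 = 10989/4 - 11 = 10945/4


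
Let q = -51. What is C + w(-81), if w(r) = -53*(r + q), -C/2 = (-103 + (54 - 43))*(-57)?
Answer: -3492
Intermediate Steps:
C = -10488 (C = -2*(-103 + (54 - 43))*(-57) = -2*(-103 + 11)*(-57) = -(-184)*(-57) = -2*5244 = -10488)
w(r) = 2703 - 53*r (w(r) = -53*(r - 51) = -53*(-51 + r) = 2703 - 53*r)
C + w(-81) = -10488 + (2703 - 53*(-81)) = -10488 + (2703 + 4293) = -10488 + 6996 = -3492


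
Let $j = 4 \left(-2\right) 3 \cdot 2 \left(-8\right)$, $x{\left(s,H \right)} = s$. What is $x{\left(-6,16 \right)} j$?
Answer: $-2304$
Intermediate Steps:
$j = 384$ ($j = \left(-8\right) 3 \left(-16\right) = \left(-24\right) \left(-16\right) = 384$)
$x{\left(-6,16 \right)} j = \left(-6\right) 384 = -2304$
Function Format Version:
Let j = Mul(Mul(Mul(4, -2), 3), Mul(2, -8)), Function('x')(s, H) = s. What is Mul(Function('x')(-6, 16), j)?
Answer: -2304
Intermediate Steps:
j = 384 (j = Mul(Mul(-8, 3), -16) = Mul(-24, -16) = 384)
Mul(Function('x')(-6, 16), j) = Mul(-6, 384) = -2304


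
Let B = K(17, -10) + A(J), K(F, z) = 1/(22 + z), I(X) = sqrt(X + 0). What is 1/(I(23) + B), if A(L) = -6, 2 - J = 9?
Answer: -852/1729 - 144*sqrt(23)/1729 ≈ -0.89219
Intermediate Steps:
J = -7 (J = 2 - 1*9 = 2 - 9 = -7)
I(X) = sqrt(X)
B = -71/12 (B = 1/(22 - 10) - 6 = 1/12 - 6 = -71/12 ≈ -5.9167)
1/(I(23) + B) = 1/(sqrt(23) - 71/12) = 1/(-71/12 + sqrt(23))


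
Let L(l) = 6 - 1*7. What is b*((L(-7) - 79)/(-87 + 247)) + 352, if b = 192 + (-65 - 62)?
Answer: 639/2 ≈ 319.50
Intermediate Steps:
L(l) = -1 (L(l) = 6 - 7 = -1)
b = 65 (b = 192 - 127 = 65)
b*((L(-7) - 79)/(-87 + 247)) + 352 = 65*((-1 - 79)/(-87 + 247)) + 352 = 65*(-80/160) + 352 = 65*(-80*1/160) + 352 = 65*(-½) + 352 = -65/2 + 352 = 639/2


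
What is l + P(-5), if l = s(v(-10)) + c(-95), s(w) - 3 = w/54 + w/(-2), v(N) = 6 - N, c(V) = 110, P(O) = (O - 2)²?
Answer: 4166/27 ≈ 154.30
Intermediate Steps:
P(O) = (-2 + O)²
s(w) = 3 - 13*w/27 (s(w) = 3 + (w/54 + w/(-2)) = 3 + (w*(1/54) + w*(-½)) = 3 + (w/54 - w/2) = 3 - 13*w/27)
l = 2843/27 (l = (3 - 13*(6 - 1*(-10))/27) + 110 = (3 - 13*(6 + 10)/27) + 110 = (3 - 13/27*16) + 110 = (3 - 208/27) + 110 = -127/27 + 110 = 2843/27 ≈ 105.30)
l + P(-5) = 2843/27 + (-2 - 5)² = 2843/27 + (-7)² = 2843/27 + 49 = 4166/27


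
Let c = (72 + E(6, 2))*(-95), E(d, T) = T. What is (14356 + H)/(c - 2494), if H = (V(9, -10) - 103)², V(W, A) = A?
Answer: -27125/9524 ≈ -2.8481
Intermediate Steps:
H = 12769 (H = (-10 - 103)² = (-113)² = 12769)
c = -7030 (c = (72 + 2)*(-95) = 74*(-95) = -7030)
(14356 + H)/(c - 2494) = (14356 + 12769)/(-7030 - 2494) = 27125/(-9524) = 27125*(-1/9524) = -27125/9524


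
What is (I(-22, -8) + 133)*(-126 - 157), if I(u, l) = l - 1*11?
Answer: -32262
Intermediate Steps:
I(u, l) = -11 + l (I(u, l) = l - 11 = -11 + l)
(I(-22, -8) + 133)*(-126 - 157) = ((-11 - 8) + 133)*(-126 - 157) = (-19 + 133)*(-283) = 114*(-283) = -32262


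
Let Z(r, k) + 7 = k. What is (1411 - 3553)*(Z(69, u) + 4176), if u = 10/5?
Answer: -8934282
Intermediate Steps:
u = 2 (u = (⅕)*10 = 2)
Z(r, k) = -7 + k
(1411 - 3553)*(Z(69, u) + 4176) = (1411 - 3553)*((-7 + 2) + 4176) = -2142*(-5 + 4176) = -2142*4171 = -8934282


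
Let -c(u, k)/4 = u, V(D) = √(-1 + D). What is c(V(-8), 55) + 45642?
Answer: 45642 - 12*I ≈ 45642.0 - 12.0*I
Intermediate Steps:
c(u, k) = -4*u
c(V(-8), 55) + 45642 = -4*√(-1 - 8) + 45642 = -12*I + 45642 = 45642 - 12*I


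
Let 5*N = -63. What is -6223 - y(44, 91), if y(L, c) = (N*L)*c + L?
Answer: 220917/5 ≈ 44183.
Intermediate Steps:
N = -63/5 (N = (⅕)*(-63) = -63/5 ≈ -12.600)
y(L, c) = L - 63*L*c/5 (y(L, c) = (-63*L/5)*c + L = -63*L*c/5 + L = L - 63*L*c/5)
-6223 - y(44, 91) = -6223 - 44*(5 - 63*91)/5 = -6223 - 44*(5 - 5733)/5 = -6223 - 44*(-5728)/5 = -6223 - 1*(-252032/5) = -6223 + 252032/5 = 220917/5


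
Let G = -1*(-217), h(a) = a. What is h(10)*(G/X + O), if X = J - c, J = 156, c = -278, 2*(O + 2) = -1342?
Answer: -6725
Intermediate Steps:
O = -673 (O = -2 + (½)*(-1342) = -2 - 671 = -673)
G = 217
X = 434 (X = 156 - 1*(-278) = 156 + 278 = 434)
h(10)*(G/X + O) = 10*(217/434 - 673) = 10*(217*(1/434) - 673) = 10*(½ - 673) = 10*(-1345/2) = -6725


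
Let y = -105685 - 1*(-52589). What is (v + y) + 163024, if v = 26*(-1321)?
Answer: 75582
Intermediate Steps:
y = -53096 (y = -105685 + 52589 = -53096)
v = -34346
(v + y) + 163024 = (-34346 - 53096) + 163024 = -87442 + 163024 = 75582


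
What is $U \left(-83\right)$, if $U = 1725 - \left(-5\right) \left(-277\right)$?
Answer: $-28220$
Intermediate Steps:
$U = 340$ ($U = 1725 - 1385 = 340$)
$U \left(-83\right) = 340 \left(-83\right) = -28220$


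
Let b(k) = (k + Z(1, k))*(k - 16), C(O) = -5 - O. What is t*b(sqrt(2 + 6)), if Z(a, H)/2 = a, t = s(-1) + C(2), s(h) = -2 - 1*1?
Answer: 240 + 280*sqrt(2) ≈ 635.98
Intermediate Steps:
s(h) = -3 (s(h) = -2 - 1 = -3)
t = -10 (t = -3 + (-5 - 1*2) = -3 + (-5 - 2) = -3 - 7 = -10)
Z(a, H) = 2*a
b(k) = (-16 + k)*(2 + k) (b(k) = (k + 2*1)*(k - 16) = (k + 2)*(-16 + k) = (2 + k)*(-16 + k) = (-16 + k)*(2 + k))
t*b(sqrt(2 + 6)) = -10*(-32 + (sqrt(2 + 6))**2 - 14*sqrt(2 + 6)) = -10*(-32 + (sqrt(8))**2 - 28*sqrt(2)) = -10*(-32 + (2*sqrt(2))**2 - 28*sqrt(2)) = -10*(-32 + 8 - 28*sqrt(2)) = -10*(-24 - 28*sqrt(2)) = 240 + 280*sqrt(2)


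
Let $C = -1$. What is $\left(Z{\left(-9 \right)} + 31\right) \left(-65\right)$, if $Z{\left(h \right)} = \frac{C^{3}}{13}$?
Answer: $-2010$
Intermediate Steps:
$Z{\left(h \right)} = - \frac{1}{13}$ ($Z{\left(h \right)} = \frac{\left(-1\right)^{3}}{13} = \left(-1\right) \frac{1}{13} = - \frac{1}{13}$)
$\left(Z{\left(-9 \right)} + 31\right) \left(-65\right) = \left(- \frac{1}{13} + 31\right) \left(-65\right) = \frac{402}{13} \left(-65\right) = -2010$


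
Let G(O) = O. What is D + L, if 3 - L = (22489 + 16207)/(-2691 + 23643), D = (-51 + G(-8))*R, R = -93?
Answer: 14373473/2619 ≈ 5488.2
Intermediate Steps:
D = 5487 (D = (-51 - 8)*(-93) = -59*(-93) = 5487)
L = 3020/2619 (L = 3 - (22489 + 16207)/(-2691 + 23643) = 3 - 38696/20952 = 3 - 1*4837/2619 = 3 - 4837/2619 = 3020/2619 ≈ 1.1531)
D + L = 5487 + 3020/2619 = 14373473/2619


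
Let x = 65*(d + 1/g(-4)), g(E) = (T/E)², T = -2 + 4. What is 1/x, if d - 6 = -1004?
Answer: -1/64610 ≈ -1.5477e-5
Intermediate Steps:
T = 2
d = -998 (d = 6 - 1004 = -998)
g(E) = 4/E² (g(E) = (2/E)² = 4/E²)
x = -64610 (x = 65*(-998 + 1/(4/(-4)²)) = 65*(-998 + 1/(4*(1/16))) = 65*(-998 + 1/(¼)) = 65*(-998 + 4) = 65*(-994) = -64610)
1/x = 1/(-64610) = -1/64610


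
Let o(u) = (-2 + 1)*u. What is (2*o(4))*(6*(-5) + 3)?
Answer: 216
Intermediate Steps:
o(u) = -u
(2*o(4))*(6*(-5) + 3) = (2*(-1*4))*(6*(-5) + 3) = (2*(-4))*(-30 + 3) = -8*(-27) = 216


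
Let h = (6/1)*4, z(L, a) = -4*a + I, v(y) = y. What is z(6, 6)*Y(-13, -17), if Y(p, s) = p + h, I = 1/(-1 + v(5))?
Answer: -1045/4 ≈ -261.25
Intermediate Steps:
I = ¼ (I = 1/(-1 + 5) = 1/4 = ¼ ≈ 0.25000)
z(L, a) = ¼ - 4*a (z(L, a) = -4*a + ¼ = ¼ - 4*a)
h = 24 (h = (6*1)*4 = 6*4 = 24)
Y(p, s) = 24 + p (Y(p, s) = p + 24 = 24 + p)
z(6, 6)*Y(-13, -17) = (¼ - 4*6)*(24 - 13) = (¼ - 24)*11 = -95/4*11 = -1045/4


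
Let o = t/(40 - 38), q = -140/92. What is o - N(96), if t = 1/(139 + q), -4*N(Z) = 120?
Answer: 189743/6324 ≈ 30.004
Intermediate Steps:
q = -35/23 (q = -140*1/92 = -35/23 ≈ -1.5217)
N(Z) = -30 (N(Z) = -1/4*120 = -30)
t = 23/3162 (t = 1/(139 - 35/23) = 1/(3162/23) = 23/3162 ≈ 0.0072739)
o = 23/6324 (o = 23/(3162*(40 - 38)) = (23/3162)/2 = (23/3162)*(1/2) = 23/6324 ≈ 0.0036369)
o - N(96) = 23/6324 - 1*(-30) = 23/6324 + 30 = 189743/6324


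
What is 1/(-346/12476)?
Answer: -6238/173 ≈ -36.058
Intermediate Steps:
1/(-346/12476) = 1/(-346*1/12476) = 1/(-173/6238) = -6238/173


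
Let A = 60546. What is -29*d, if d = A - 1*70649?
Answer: 292987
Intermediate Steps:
d = -10103 (d = 60546 - 1*70649 = 60546 - 70649 = -10103)
-29*d = -29*(-10103) = 292987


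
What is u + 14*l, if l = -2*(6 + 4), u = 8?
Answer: -272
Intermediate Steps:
l = -20 (l = -2*10 = -20)
u + 14*l = 8 + 14*(-20) = 8 - 280 = -272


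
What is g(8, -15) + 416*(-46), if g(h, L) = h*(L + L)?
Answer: -19376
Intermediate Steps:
g(h, L) = 2*L*h (g(h, L) = h*(2*L) = 2*L*h)
g(8, -15) + 416*(-46) = 2*(-15)*8 + 416*(-46) = -240 - 19136 = -19376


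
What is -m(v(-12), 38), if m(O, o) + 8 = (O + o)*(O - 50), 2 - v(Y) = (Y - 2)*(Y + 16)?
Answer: -760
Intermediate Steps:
v(Y) = 2 - (-2 + Y)*(16 + Y) (v(Y) = 2 - (Y - 2)*(Y + 16) = 2 - (-2 + Y)*(16 + Y))
m(O, o) = -8 + (-50 + O)*(O + o) (m(O, o) = -8 + (O + o)*(O - 50) = -8 + (O + o)*(-50 + O) = -8 + (-50 + O)*(O + o))
-m(v(-12), 38) = -(-8 + (34 - 1*(-12)**2 - 14*(-12))**2 - 50*(34 - 1*(-12)**2 - 14*(-12)) - 50*38 + (34 - 1*(-12)**2 - 14*(-12))*38) = -(-8 + (34 - 1*144 + 168)**2 - 50*(34 - 1*144 + 168) - 1900 + (34 - 1*144 + 168)*38) = -(-8 + (34 - 144 + 168)**2 - 50*(34 - 144 + 168) - 1900 + (34 - 144 + 168)*38) = -(-8 + 58**2 - 50*58 - 1900 + 58*38) = -(-8 + 3364 - 2900 - 1900 + 2204) = -1*760 = -760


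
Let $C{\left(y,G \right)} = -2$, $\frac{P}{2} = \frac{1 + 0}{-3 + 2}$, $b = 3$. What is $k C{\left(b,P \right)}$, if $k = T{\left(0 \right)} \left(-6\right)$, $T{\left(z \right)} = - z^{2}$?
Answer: $0$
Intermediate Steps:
$P = -2$ ($P = 2 \frac{1 + 0}{-3 + 2} = 2 \cdot 1 \frac{1}{-1} = 2 \cdot 1 \left(-1\right) = 2 \left(-1\right) = -2$)
$k = 0$ ($k = - 0^{2} \left(-6\right) = \left(-1\right) 0 \left(-6\right) = 0 \left(-6\right) = 0$)
$k C{\left(b,P \right)} = 0 \left(-2\right) = 0$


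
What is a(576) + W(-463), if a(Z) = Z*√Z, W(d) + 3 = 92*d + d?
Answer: -29238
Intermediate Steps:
W(d) = -3 + 93*d (W(d) = -3 + (92*d + d) = -3 + 93*d)
a(Z) = Z^(3/2)
a(576) + W(-463) = 576^(3/2) + (-3 + 93*(-463)) = 13824 + (-3 - 43059) = 13824 - 43062 = -29238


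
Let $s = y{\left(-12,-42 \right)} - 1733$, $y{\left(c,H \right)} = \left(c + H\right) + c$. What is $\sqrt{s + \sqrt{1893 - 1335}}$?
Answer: $\sqrt{-1799 + 3 \sqrt{62}} \approx 42.135 i$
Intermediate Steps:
$y{\left(c,H \right)} = H + 2 c$ ($y{\left(c,H \right)} = \left(H + c\right) + c = H + 2 c$)
$s = -1799$ ($s = \left(-42 + 2 \left(-12\right)\right) - 1733 = \left(-42 - 24\right) - 1733 = -66 - 1733 = -1799$)
$\sqrt{s + \sqrt{1893 - 1335}} = \sqrt{-1799 + \sqrt{1893 - 1335}} = \sqrt{-1799 + \sqrt{558}} = \sqrt{-1799 + 3 \sqrt{62}}$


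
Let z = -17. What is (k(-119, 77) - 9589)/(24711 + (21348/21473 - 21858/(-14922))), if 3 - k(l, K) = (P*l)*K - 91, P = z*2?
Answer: -17144451594987/1319781525176 ≈ -12.990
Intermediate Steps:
P = -34 (P = -17*2 = -34)
k(l, K) = 94 + 34*K*l (k(l, K) = 3 - ((-34*l)*K - 91) = 3 - (-34*K*l - 91) = 3 - (-91 - 34*K*l) = 3 + (91 + 34*K*l) = 94 + 34*K*l)
(k(-119, 77) - 9589)/(24711 + (21348/21473 - 21858/(-14922))) = ((94 + 34*77*(-119)) - 9589)/(24711 + (21348/21473 - 21858/(-14922))) = ((94 - 311542) - 9589)/(24711 + (21348*(1/21473) - 21858*(-1/14922))) = (-311448 - 9589)/(24711 + (21348/21473 + 3643/2487)) = -321037/(24711 + 131318615/53403351) = -321037/1319781525176/53403351 = -321037*53403351/1319781525176 = -17144451594987/1319781525176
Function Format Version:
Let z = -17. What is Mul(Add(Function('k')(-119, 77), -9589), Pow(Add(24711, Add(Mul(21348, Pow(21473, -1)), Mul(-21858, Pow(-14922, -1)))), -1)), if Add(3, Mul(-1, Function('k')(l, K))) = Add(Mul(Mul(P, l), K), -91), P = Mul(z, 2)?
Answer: Rational(-17144451594987, 1319781525176) ≈ -12.990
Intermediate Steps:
P = -34 (P = Mul(-17, 2) = -34)
Function('k')(l, K) = Add(94, Mul(34, K, l)) (Function('k')(l, K) = Add(3, Mul(-1, Add(Mul(Mul(-34, l), K), -91))) = Add(3, Mul(-1, Add(Mul(-34, K, l), -91))) = Add(3, Mul(-1, Add(-91, Mul(-34, K, l)))) = Add(3, Add(91, Mul(34, K, l))) = Add(94, Mul(34, K, l)))
Mul(Add(Function('k')(-119, 77), -9589), Pow(Add(24711, Add(Mul(21348, Pow(21473, -1)), Mul(-21858, Pow(-14922, -1)))), -1)) = Mul(Add(Add(94, Mul(34, 77, -119)), -9589), Pow(Add(24711, Add(Mul(21348, Pow(21473, -1)), Mul(-21858, Pow(-14922, -1)))), -1)) = Mul(Add(Add(94, -311542), -9589), Pow(Add(24711, Add(Mul(21348, Rational(1, 21473)), Mul(-21858, Rational(-1, 14922)))), -1)) = Mul(Add(-311448, -9589), Pow(Add(24711, Add(Rational(21348, 21473), Rational(3643, 2487))), -1)) = Mul(-321037, Pow(Add(24711, Rational(131318615, 53403351)), -1)) = Mul(-321037, Pow(Rational(1319781525176, 53403351), -1)) = Mul(-321037, Rational(53403351, 1319781525176)) = Rational(-17144451594987, 1319781525176)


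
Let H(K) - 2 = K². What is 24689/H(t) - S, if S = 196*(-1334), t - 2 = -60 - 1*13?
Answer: 1318587641/5043 ≈ 2.6147e+5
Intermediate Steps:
t = -71 (t = 2 + (-60 - 1*13) = 2 + (-60 - 13) = 2 - 73 = -71)
H(K) = 2 + K²
S = -261464
24689/H(t) - S = 24689/(2 + (-71)²) - 1*(-261464) = 24689/(2 + 5041) + 261464 = 24689/5043 + 261464 = 1318587641/5043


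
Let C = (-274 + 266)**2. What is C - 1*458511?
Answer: -458447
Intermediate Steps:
C = 64 (C = (-8)**2 = 64)
C - 1*458511 = 64 - 1*458511 = 64 - 458511 = -458447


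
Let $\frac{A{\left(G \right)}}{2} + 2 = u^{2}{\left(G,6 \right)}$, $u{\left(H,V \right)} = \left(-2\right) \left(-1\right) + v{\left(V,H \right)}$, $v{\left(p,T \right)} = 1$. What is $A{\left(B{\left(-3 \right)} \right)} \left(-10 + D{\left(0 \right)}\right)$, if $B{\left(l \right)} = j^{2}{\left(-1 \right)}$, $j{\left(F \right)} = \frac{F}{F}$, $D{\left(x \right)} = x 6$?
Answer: $-140$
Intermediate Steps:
$D{\left(x \right)} = 6 x$
$j{\left(F \right)} = 1$
$B{\left(l \right)} = 1$ ($B{\left(l \right)} = 1^{2} = 1$)
$u{\left(H,V \right)} = 3$ ($u{\left(H,V \right)} = \left(-2\right) \left(-1\right) + 1 = 2 + 1 = 3$)
$A{\left(G \right)} = 14$ ($A{\left(G \right)} = -4 + 2 \cdot 3^{2} = -4 + 2 \cdot 9 = -4 + 18 = 14$)
$A{\left(B{\left(-3 \right)} \right)} \left(-10 + D{\left(0 \right)}\right) = 14 \left(-10 + 6 \cdot 0\right) = 14 \left(-10 + 0\right) = 14 \left(-10\right) = -140$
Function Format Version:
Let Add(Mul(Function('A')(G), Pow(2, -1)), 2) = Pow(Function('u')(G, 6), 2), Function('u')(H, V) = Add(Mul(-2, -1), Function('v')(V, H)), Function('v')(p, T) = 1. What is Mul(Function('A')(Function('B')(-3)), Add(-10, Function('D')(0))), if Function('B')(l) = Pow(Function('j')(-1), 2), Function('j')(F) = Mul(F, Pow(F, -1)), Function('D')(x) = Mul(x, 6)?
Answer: -140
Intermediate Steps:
Function('D')(x) = Mul(6, x)
Function('j')(F) = 1
Function('B')(l) = 1 (Function('B')(l) = Pow(1, 2) = 1)
Function('u')(H, V) = 3 (Function('u')(H, V) = Add(Mul(-2, -1), 1) = Add(2, 1) = 3)
Function('A')(G) = 14 (Function('A')(G) = Add(-4, Mul(2, Pow(3, 2))) = Add(-4, Mul(2, 9)) = Add(-4, 18) = 14)
Mul(Function('A')(Function('B')(-3)), Add(-10, Function('D')(0))) = Mul(14, Add(-10, Mul(6, 0))) = Mul(14, Add(-10, 0)) = Mul(14, -10) = -140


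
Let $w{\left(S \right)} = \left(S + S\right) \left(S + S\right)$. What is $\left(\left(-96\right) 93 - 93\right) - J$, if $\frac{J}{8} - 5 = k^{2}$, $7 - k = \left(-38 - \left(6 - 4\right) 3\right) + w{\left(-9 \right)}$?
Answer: $-605293$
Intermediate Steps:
$w{\left(S \right)} = 4 S^{2}$ ($w{\left(S \right)} = 2 S 2 S = 4 S^{2}$)
$k = -273$ ($k = 7 - \left(\left(-38 - \left(6 - 4\right) 3\right) + 4 \left(-9\right)^{2}\right) = 7 - \left(\left(-38 - 2 \cdot 3\right) + 4 \cdot 81\right) = 7 - \left(\left(-38 - 6\right) + 324\right) = 7 - \left(-44 + 324\right) = 7 - 280 = -273$)
$J = 596272$ ($J = 40 + 8 \left(-273\right)^{2} = 40 + 8 \cdot 74529 = 40 + 596232 = 596272$)
$\left(\left(-96\right) 93 - 93\right) - J = \left(\left(-96\right) 93 - 93\right) - 596272 = \left(-8928 - 93\right) - 596272 = -9021 - 596272 = -605293$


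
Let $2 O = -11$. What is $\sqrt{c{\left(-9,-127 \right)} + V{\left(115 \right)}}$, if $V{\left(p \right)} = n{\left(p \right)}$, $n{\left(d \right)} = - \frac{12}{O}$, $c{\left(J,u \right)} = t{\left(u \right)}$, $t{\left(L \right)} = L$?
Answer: $\frac{i \sqrt{15103}}{11} \approx 11.172 i$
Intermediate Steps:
$O = - \frac{11}{2}$ ($O = \frac{1}{2} \left(-11\right) = - \frac{11}{2} \approx -5.5$)
$c{\left(J,u \right)} = u$
$n{\left(d \right)} = \frac{24}{11}$ ($n{\left(d \right)} = - \frac{12}{- \frac{11}{2}} = \left(-12\right) \left(- \frac{2}{11}\right) = \frac{24}{11}$)
$V{\left(p \right)} = \frac{24}{11}$
$\sqrt{c{\left(-9,-127 \right)} + V{\left(115 \right)}} = \sqrt{-127 + \frac{24}{11}} = \sqrt{- \frac{1373}{11}} = \frac{i \sqrt{15103}}{11}$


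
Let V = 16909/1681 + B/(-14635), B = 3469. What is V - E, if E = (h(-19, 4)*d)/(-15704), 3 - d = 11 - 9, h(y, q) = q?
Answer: 948671150311/96585233810 ≈ 9.8221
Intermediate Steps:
d = 1 (d = 3 - (11 - 9) = 3 - 1*2 = 3 - 2 = 1)
E = -1/3926 (E = (4*1)/(-15704) = 4*(-1/15704) = -1/3926 ≈ -0.00025471)
V = 241631826/24601435 (V = 16909/1681 + 3469/(-14635) = 16909*(1/1681) + 3469*(-1/14635) = 16909/1681 - 3469/14635 = 241631826/24601435 ≈ 9.8219)
V - E = 241631826/24601435 - 1*(-1/3926) = 241631826/24601435 + 1/3926 = 948671150311/96585233810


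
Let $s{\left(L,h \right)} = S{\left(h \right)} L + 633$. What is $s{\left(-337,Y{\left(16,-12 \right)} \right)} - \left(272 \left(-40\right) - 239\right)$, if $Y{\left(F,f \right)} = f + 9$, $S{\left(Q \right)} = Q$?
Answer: $12763$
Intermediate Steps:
$Y{\left(F,f \right)} = 9 + f$
$s{\left(L,h \right)} = 633 + L h$ ($s{\left(L,h \right)} = h L + 633 = L h + 633 = 633 + L h$)
$s{\left(-337,Y{\left(16,-12 \right)} \right)} - \left(272 \left(-40\right) - 239\right) = \left(633 - 337 \left(9 - 12\right)\right) - \left(272 \left(-40\right) - 239\right) = \left(633 - -1011\right) - \left(-10880 - 239\right) = \left(633 + 1011\right) - -11119 = 1644 + 11119 = 12763$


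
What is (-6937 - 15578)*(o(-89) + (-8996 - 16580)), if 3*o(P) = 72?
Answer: 575303280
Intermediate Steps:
o(P) = 24 (o(P) = (1/3)*72 = 24)
(-6937 - 15578)*(o(-89) + (-8996 - 16580)) = (-6937 - 15578)*(24 + (-8996 - 16580)) = -22515*(24 - 25576) = -22515*(-25552) = 575303280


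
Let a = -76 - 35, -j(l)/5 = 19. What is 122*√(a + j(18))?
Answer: 122*I*√206 ≈ 1751.0*I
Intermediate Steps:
j(l) = -95 (j(l) = -5*19 = -95)
a = -111
122*√(a + j(18)) = 122*√(-111 - 95) = 122*√(-206) = 122*(I*√206) = 122*I*√206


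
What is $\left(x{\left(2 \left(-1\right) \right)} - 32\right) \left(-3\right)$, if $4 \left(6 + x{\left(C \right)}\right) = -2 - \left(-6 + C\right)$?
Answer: $\frac{219}{2} \approx 109.5$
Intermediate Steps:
$x{\left(C \right)} = -5 - \frac{C}{4}$ ($x{\left(C \right)} = -6 + \frac{-2 - \left(-6 + C\right)}{4} = -6 + \frac{4 - C}{4} = -6 - \left(-1 + \frac{C}{4}\right) = -5 - \frac{C}{4}$)
$\left(x{\left(2 \left(-1\right) \right)} - 32\right) \left(-3\right) = \left(\left(-5 - \frac{2 \left(-1\right)}{4}\right) - 32\right) \left(-3\right) = \left(\left(-5 - - \frac{1}{2}\right) - 32\right) \left(-3\right) = \left(\left(-5 + \frac{1}{2}\right) - 32\right) \left(-3\right) = \left(- \frac{9}{2} - 32\right) \left(-3\right) = \left(- \frac{73}{2}\right) \left(-3\right) = \frac{219}{2}$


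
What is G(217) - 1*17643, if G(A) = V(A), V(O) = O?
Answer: -17426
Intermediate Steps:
G(A) = A
G(217) - 1*17643 = 217 - 1*17643 = 217 - 17643 = -17426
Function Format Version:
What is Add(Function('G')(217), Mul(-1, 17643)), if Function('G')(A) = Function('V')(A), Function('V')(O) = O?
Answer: -17426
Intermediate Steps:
Function('G')(A) = A
Add(Function('G')(217), Mul(-1, 17643)) = Add(217, Mul(-1, 17643)) = Add(217, -17643) = -17426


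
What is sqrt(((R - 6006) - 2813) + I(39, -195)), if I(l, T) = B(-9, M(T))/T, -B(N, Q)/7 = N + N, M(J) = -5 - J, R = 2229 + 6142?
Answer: I*sqrt(1895530)/65 ≈ 21.181*I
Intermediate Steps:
R = 8371
B(N, Q) = -14*N (B(N, Q) = -7*(N + N) = -14*N)
I(l, T) = 126/T (I(l, T) = (-14*(-9))/T = 126/T)
sqrt(((R - 6006) - 2813) + I(39, -195)) = sqrt(((8371 - 6006) - 2813) + 126/(-195)) = sqrt((2365 - 2813) + 126*(-1/195)) = sqrt(-448 - 42/65) = sqrt(-29162/65) = I*sqrt(1895530)/65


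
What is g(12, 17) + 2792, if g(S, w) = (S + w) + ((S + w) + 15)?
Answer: 2865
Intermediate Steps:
g(S, w) = 15 + 2*S + 2*w (g(S, w) = (S + w) + (15 + S + w) = 15 + 2*S + 2*w)
g(12, 17) + 2792 = (15 + 2*12 + 2*17) + 2792 = (15 + 24 + 34) + 2792 = 73 + 2792 = 2865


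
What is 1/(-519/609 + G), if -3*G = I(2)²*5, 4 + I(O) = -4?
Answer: -609/65479 ≈ -0.0093007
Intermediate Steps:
I(O) = -8 (I(O) = -4 - 4 = -8)
G = -320/3 (G = -(-8)²*5/3 = -64*5/3 = -⅓*320 = -320/3 ≈ -106.67)
1/(-519/609 + G) = 1/(-519/609 - 320/3) = 1/(-519*1/609 - 320/3) = 1/(-173/203 - 320/3) = 1/(-65479/609) = -609/65479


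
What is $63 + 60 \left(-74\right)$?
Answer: $-4377$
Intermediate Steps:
$63 + 60 \left(-74\right) = 63 - 4440 = -4377$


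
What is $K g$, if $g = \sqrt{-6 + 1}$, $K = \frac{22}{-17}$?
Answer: $- \frac{22 i \sqrt{5}}{17} \approx - 2.8937 i$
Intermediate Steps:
$K = - \frac{22}{17}$ ($K = 22 \left(- \frac{1}{17}\right) = - \frac{22}{17} \approx -1.2941$)
$g = i \sqrt{5}$ ($g = \sqrt{-5} = i \sqrt{5} \approx 2.2361 i$)
$K g = - \frac{22 i \sqrt{5}}{17}$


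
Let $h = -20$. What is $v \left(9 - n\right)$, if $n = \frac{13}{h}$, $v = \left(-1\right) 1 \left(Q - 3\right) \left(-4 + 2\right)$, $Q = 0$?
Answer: $- \frac{579}{10} \approx -57.9$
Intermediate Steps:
$v = -6$ ($v = \left(-1\right) 1 \left(0 - 3\right) \left(-4 + 2\right) = - \left(-3\right) \left(-2\right) = \left(-1\right) 6 = -6$)
$n = - \frac{13}{20}$ ($n = \frac{13}{-20} = 13 \left(- \frac{1}{20}\right) = - \frac{13}{20} \approx -0.65$)
$v \left(9 - n\right) = - 6 \left(9 - - \frac{13}{20}\right) = - 6 \left(9 + \frac{13}{20}\right) = \left(-6\right) \frac{193}{20} = - \frac{579}{10}$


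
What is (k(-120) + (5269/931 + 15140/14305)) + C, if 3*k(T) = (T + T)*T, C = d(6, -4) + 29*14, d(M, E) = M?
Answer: 26685766769/2663591 ≈ 10019.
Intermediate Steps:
C = 412 (C = 6 + 29*14 = 6 + 406 = 412)
k(T) = 2*T²/3 (k(T) = ((T + T)*T)/3 = ((2*T)*T)/3 = (2*T²)/3 = 2*T²/3)
(k(-120) + (5269/931 + 15140/14305)) + C = ((⅔)*(-120)² + (5269/931 + 15140/14305)) + 412 = ((⅔)*14400 + (5269*(1/931) + 15140*(1/14305))) + 412 = (9600 + (5269/931 + 3028/2861)) + 412 = (9600 + 17893677/2663591) + 412 = 25588367277/2663591 + 412 = 26685766769/2663591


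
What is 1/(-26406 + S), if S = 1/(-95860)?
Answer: -95860/2531279161 ≈ -3.7870e-5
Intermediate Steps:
S = -1/95860 ≈ -1.0432e-5
1/(-26406 + S) = 1/(-26406 - 1/95860) = 1/(-2531279161/95860) = -95860/2531279161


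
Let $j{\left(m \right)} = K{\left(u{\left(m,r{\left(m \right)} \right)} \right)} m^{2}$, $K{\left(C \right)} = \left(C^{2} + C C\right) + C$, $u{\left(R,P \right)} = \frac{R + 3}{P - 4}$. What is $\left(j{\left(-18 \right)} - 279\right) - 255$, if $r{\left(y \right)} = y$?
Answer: $- \frac{1434}{121} \approx -11.851$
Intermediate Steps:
$u{\left(R,P \right)} = \frac{3 + R}{-4 + P}$
$K{\left(C \right)} = C + 2 C^{2}$ ($K{\left(C \right)} = \left(C^{2} + C^{2}\right) + C = 2 C^{2} + C = C + 2 C^{2}$)
$j{\left(m \right)} = \frac{m^{2} \left(1 + \frac{2 \left(3 + m\right)}{-4 + m}\right) \left(3 + m\right)}{-4 + m}$ ($j{\left(m \right)} = \frac{3 + m}{-4 + m} \left(1 + 2 \frac{3 + m}{-4 + m}\right) m^{2} = \frac{3 + m}{-4 + m} \left(1 + \frac{2 \left(3 + m\right)}{-4 + m}\right) m^{2} = \frac{\left(1 + \frac{2 \left(3 + m\right)}{-4 + m}\right) \left(3 + m\right)}{-4 + m} m^{2} = \frac{m^{2} \left(1 + \frac{2 \left(3 + m\right)}{-4 + m}\right) \left(3 + m\right)}{-4 + m}$)
$\left(j{\left(-18 \right)} - 279\right) - 255 = \left(\frac{\left(-18\right)^{2} \left(2 + 3 \left(-18\right)\right) \left(3 - 18\right)}{\left(-4 - 18\right)^{2}} - 279\right) - 255 = \left(324 \cdot \frac{1}{484} \left(2 - 54\right) \left(-15\right) - 279\right) - 255 = \left(324 \cdot \frac{1}{484} \left(-52\right) \left(-15\right) - 279\right) - 255 = \left(\frac{63180}{121} - 279\right) - 255 = \frac{29421}{121} - 255 = - \frac{1434}{121}$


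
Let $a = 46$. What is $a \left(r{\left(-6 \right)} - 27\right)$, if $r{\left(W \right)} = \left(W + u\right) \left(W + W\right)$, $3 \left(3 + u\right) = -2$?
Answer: $4094$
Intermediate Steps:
$u = - \frac{11}{3}$ ($u = -3 + \frac{1}{3} \left(-2\right) = -3 - \frac{2}{3} = - \frac{11}{3} \approx -3.6667$)
$r{\left(W \right)} = 2 W \left(- \frac{11}{3} + W\right)$ ($r{\left(W \right)} = \left(W - \frac{11}{3}\right) \left(W + W\right) = \left(- \frac{11}{3} + W\right) 2 W = 2 W \left(- \frac{11}{3} + W\right)$)
$a \left(r{\left(-6 \right)} - 27\right) = 46 \left(\frac{2}{3} \left(-6\right) \left(-11 + 3 \left(-6\right)\right) - 27\right) = 46 \left(\frac{2}{3} \left(-6\right) \left(-11 - 18\right) - 27\right) = 46 \left(\frac{2}{3} \left(-6\right) \left(-29\right) - 27\right) = 46 \left(116 - 27\right) = 46 \cdot 89 = 4094$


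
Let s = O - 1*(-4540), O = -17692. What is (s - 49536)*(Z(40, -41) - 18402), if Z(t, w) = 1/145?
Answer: 167269700832/145 ≈ 1.1536e+9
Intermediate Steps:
Z(t, w) = 1/145
s = -13152 (s = -17692 - 1*(-4540) = -17692 + 4540 = -13152)
(s - 49536)*(Z(40, -41) - 18402) = (-13152 - 49536)*(1/145 - 18402) = -62688*(-2668289/145) = 167269700832/145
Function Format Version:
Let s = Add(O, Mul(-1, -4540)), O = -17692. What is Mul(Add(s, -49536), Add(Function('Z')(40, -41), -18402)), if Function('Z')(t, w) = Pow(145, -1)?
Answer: Rational(167269700832, 145) ≈ 1.1536e+9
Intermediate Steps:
Function('Z')(t, w) = Rational(1, 145)
s = -13152 (s = Add(-17692, Mul(-1, -4540)) = Add(-17692, 4540) = -13152)
Mul(Add(s, -49536), Add(Function('Z')(40, -41), -18402)) = Mul(Add(-13152, -49536), Add(Rational(1, 145), -18402)) = Mul(-62688, Rational(-2668289, 145)) = Rational(167269700832, 145)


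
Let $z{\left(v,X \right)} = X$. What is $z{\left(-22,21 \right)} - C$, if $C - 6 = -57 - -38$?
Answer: $34$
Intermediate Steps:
$C = -13$ ($C = 6 - 19 = -13$)
$z{\left(-22,21 \right)} - C = 21 - -13 = 21 + 13 = 34$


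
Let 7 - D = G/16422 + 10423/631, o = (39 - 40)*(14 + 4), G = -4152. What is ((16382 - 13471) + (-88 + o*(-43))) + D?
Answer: 6196186289/1727047 ≈ 3587.7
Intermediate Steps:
o = -18 (o = -1*18 = -18)
D = -16001770/1727047 (D = 7 - (-4152/16422 + 10423/631) = 7 - (-4152*1/16422 + 10423*(1/631)) = 7 - (-692/2737 + 10423/631) = 7 - 1*28091099/1727047 = 7 - 28091099/1727047 = -16001770/1727047 ≈ -9.2654)
((16382 - 13471) + (-88 + o*(-43))) + D = ((16382 - 13471) + (-88 - 18*(-43))) - 16001770/1727047 = (2911 + (-88 + 774)) - 16001770/1727047 = (2911 + 686) - 16001770/1727047 = 3597 - 16001770/1727047 = 6196186289/1727047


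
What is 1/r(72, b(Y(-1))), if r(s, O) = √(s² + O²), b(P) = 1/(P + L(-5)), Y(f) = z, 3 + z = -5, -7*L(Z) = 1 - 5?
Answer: 52*√14017585/14017585 ≈ 0.013889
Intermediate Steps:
L(Z) = 4/7 (L(Z) = -(1 - 5)/7 = -⅐*(-4) = 4/7)
z = -8 (z = -3 - 5 = -8)
Y(f) = -8
b(P) = 1/(4/7 + P) (b(P) = 1/(P + 4/7) = 1/(4/7 + P))
r(s, O) = √(O² + s²)
1/r(72, b(Y(-1))) = 1/(√((7/(4 + 7*(-8)))² + 72²)) = 1/(√((7/(4 - 56))² + 5184)) = 1/(√((7/(-52))² + 5184)) = 1/(√((7*(-1/52))² + 5184)) = 1/(√((-7/52)² + 5184)) = 1/(√(49/2704 + 5184)) = 1/(√(14017585/2704)) = 1/(√14017585/52) = 52*√14017585/14017585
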